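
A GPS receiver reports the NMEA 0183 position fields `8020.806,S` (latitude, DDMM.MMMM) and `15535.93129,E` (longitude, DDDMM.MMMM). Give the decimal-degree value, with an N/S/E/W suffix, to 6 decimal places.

80.346767° S, 155.598855° E

φ: split at 2 digits → 80° and 20.806′; 80 + 20.806/60 = 80.3467667
Lon: split at 3 digits → 155° and 35.93129′; 155 + 35.93129/60 = 155.5988548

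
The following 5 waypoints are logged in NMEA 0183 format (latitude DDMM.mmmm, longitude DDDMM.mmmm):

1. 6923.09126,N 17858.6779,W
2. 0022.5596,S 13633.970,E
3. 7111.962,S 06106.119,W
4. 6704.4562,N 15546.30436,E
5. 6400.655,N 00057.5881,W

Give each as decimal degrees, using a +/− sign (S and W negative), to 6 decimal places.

Point 1:
  Latitude: split at 2 digits → 69° and 23.09126′; 69 + 23.09126/60 = 69.3848543
  N ⇒ keep positive
  λ: split at 3 digits → 178° and 58.6779′; 178 + 58.6779/60 = 178.9779650
  W → negative
Point 2:
  φ: degrees = first 2 digits = 0, minutes = 22.5596; 0 + 22.5596/60 = 0.3759933
  hemisphere S, so the sign is −
  Lon: degrees = first 3 digits = 136, minutes = 33.97; 136 + 33.97/60 = 136.5661667
  E → positive
Point 3:
  φ: degrees = first 2 digits = 71, minutes = 11.962; 71 + 11.962/60 = 71.1993667
  hemisphere S, so the sign is −
  Longitude: split at 3 digits → 061° and 6.119′; 61 + 6.119/60 = 61.1019833
  W ⇒ negate
Point 4:
  φ: degrees = first 2 digits = 67, minutes = 4.4562; 67 + 4.4562/60 = 67.0742700
  N → positive
  Longitude: degrees = first 3 digits = 155, minutes = 46.30436; 155 + 46.30436/60 = 155.7717393
  E ⇒ keep positive
Point 5:
  Lat: degrees = first 2 digits = 64, minutes = 0.655; 64 + 0.655/60 = 64.0109167
  N → positive
  Lon: split at 3 digits → 000° and 57.5881′; 0 + 57.5881/60 = 0.9598017
  W → negative

1. 69.384854, -178.977965
2. -0.375993, 136.566167
3. -71.199367, -61.101983
4. 67.074270, 155.771739
5. 64.010917, -0.959802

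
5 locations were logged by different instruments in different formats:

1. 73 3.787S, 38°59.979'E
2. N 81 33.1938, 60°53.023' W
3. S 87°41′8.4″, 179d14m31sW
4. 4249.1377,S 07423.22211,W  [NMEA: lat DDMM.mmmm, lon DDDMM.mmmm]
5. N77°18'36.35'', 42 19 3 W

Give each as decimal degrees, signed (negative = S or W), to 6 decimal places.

Point 1:
  Latitude: 73 + 3.787/60 = 73.0631167
  hemisphere S, so the sign is −
  Longitude: 59.979′ = 0.999650°; total 38.9996500
  E ⇒ keep positive
Point 2:
  Lat: 81 + 33.1938/60 = 81.5532300
  N → positive
  Lon: 60 + 53.023/60 = 60.8837167
  W ⇒ negate
Point 3:
  Lat: 87 + 41/60 + 8.4/3600 = 87.6856667
  S ⇒ negate
  Lon: 179 + 14/60 + 31/3600 = 179.2419444
  W ⇒ negate
Point 4:
  Lat: split at 2 digits → 42° and 49.1377′; 42 + 49.1377/60 = 42.8189617
  S → negative
  Longitude: degrees = first 3 digits = 74, minutes = 23.22211; 74 + 23.22211/60 = 74.3870352
  hemisphere W, so the sign is −
Point 5:
  Latitude: 77 + 18/60 + 36.35/3600 = 77.3100972
  N → positive
  λ: 42° + 19/60 + 3/3600 = 42 + 0.316667 + 0.000833 = 42.3175000
  W ⇒ negate

1. -73.063117, 38.999650
2. 81.553230, -60.883717
3. -87.685667, -179.241944
4. -42.818962, -74.387035
5. 77.310097, -42.317500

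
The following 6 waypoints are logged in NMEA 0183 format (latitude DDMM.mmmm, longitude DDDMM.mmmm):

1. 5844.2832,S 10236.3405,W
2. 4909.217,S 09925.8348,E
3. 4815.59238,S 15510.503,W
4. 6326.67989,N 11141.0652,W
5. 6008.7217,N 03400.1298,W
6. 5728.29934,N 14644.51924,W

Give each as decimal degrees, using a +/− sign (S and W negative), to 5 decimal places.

1. -58.73805, -102.60568
2. -49.15362, 99.43058
3. -48.25987, -155.17505
4. 63.44466, -111.68442
5. 60.14536, -34.00216
6. 57.47166, -146.74199

Point 1:
  Lat: degrees = first 2 digits = 58, minutes = 44.2832; 58 + 44.2832/60 = 58.738053
  hemisphere S, so the sign is −
  Lon: degrees = first 3 digits = 102, minutes = 36.3405; 102 + 36.3405/60 = 102.605675
  W ⇒ negate
Point 2:
  φ: degrees = first 2 digits = 49, minutes = 9.217; 49 + 9.217/60 = 49.153617
  hemisphere S, so the sign is −
  Lon: degrees = first 3 digits = 99, minutes = 25.8348; 99 + 25.8348/60 = 99.430580
  E → positive
Point 3:
  Latitude: split at 2 digits → 48° and 15.59238′; 48 + 15.59238/60 = 48.259873
  S ⇒ negate
  Longitude: degrees = first 3 digits = 155, minutes = 10.503; 155 + 10.503/60 = 155.175050
  hemisphere W, so the sign is −
Point 4:
  Lat: degrees = first 2 digits = 63, minutes = 26.67989; 63 + 26.67989/60 = 63.444665
  N → positive
  Longitude: split at 3 digits → 111° and 41.0652′; 111 + 41.0652/60 = 111.684420
  hemisphere W, so the sign is −
Point 5:
  Lat: degrees = first 2 digits = 60, minutes = 8.7217; 60 + 8.7217/60 = 60.145362
  N ⇒ keep positive
  Longitude: split at 3 digits → 034° and 0.1298′; 34 + 0.1298/60 = 34.002163
  W → negative
Point 6:
  Lat: degrees = first 2 digits = 57, minutes = 28.29934; 57 + 28.29934/60 = 57.471656
  N → positive
  λ: degrees = first 3 digits = 146, minutes = 44.51924; 146 + 44.51924/60 = 146.741987
  W ⇒ negate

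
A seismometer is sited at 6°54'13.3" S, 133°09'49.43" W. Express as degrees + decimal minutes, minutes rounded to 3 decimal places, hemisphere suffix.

6° 54.222′ S, 133° 9.824′ W

φ: 54 + 13.3/60 = 54.22167′
λ: 9 + 49.43/60 = 9.82383′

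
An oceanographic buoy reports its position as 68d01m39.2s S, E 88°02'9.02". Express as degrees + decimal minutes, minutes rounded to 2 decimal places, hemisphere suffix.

Latitude: seconds/60 = 0.65333; minutes = 1 + 0.65333 = 1.6533
Longitude: 2 + 9.02/60 = 2.1503′

68° 1.65′ S, 88° 2.15′ E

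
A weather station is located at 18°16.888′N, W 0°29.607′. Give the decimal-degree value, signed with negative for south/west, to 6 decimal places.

φ: 16.888′ = 0.281467°; total 18.2814667
N ⇒ keep positive
λ: 0 + 29.607/60 = 0.4934500
hemisphere W, so the sign is −

18.281467, -0.493450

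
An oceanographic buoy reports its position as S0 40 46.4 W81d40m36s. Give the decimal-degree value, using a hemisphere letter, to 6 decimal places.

Lat: 0 + 40/60 + 46.4/3600 = 0.6795556
Longitude: 40′ + 36″ = 40.60000′; 81 + 40.60000/60 = 81.6766667

0.679556° S, 81.676667° W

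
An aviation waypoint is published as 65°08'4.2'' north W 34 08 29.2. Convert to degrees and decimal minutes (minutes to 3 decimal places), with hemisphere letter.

Lat: seconds/60 = 0.07000; minutes = 8 + 0.07000 = 8.07000
Lon: 8 + 29.2/60 = 8.48667′

65° 8.070′ N, 34° 8.487′ W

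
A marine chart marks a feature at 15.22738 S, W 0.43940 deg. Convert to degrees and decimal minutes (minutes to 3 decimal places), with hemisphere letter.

φ: 15° + 0.227380 × 60 = 15° 13.64280′
Longitude: minutes = (0.439400 − 0) × 60 = 26.36400

15° 13.643′ S, 0° 26.364′ W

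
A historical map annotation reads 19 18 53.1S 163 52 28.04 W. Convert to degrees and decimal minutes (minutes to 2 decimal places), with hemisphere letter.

Latitude: seconds/60 = 0.88500; minutes = 18 + 0.88500 = 18.8850
Longitude: seconds/60 = 0.46733; minutes = 52 + 0.46733 = 52.4673

19° 18.89′ S, 163° 52.47′ W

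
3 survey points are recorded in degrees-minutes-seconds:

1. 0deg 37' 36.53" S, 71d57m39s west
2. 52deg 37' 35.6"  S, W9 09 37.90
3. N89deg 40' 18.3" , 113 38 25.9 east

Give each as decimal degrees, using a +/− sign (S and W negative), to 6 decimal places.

1. -0.626814, -71.960833
2. -52.626556, -9.160528
3. 89.671750, 113.640528

Point 1:
  Lat: 0° + 37/60 + 36.53/3600 = 0 + 0.616667 + 0.010147 = 0.6268139
  S → negative
  λ: 57′ + 39″ = 57.65000′; 71 + 57.65000/60 = 71.9608333
  W → negative
Point 2:
  Latitude: 37′ + 35.6″ = 37.59333′; 52 + 37.59333/60 = 52.6265556
  S ⇒ negate
  Longitude: 9′ + 37.9″ = 9.63167′; 9 + 9.63167/60 = 9.1605278
  W → negative
Point 3:
  φ: 89 + 40/60 + 18.3/3600 = 89.6717500
  N → positive
  Lon: 113 + 38/60 + 25.9/3600 = 113.6405278
  E ⇒ keep positive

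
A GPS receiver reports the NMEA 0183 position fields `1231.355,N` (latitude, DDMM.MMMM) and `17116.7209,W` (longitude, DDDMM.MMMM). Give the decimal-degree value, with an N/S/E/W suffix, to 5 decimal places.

12.52258° N, 171.27868° W

Lat: degrees = first 2 digits = 12, minutes = 31.355; 12 + 31.355/60 = 12.522583
Lon: degrees = first 3 digits = 171, minutes = 16.7209; 171 + 16.7209/60 = 171.278682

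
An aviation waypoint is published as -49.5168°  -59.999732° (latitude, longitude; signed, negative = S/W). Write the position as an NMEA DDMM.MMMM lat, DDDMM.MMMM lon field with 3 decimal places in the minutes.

4931.008,S / 05959.984,W

Latitude is negative → S; |value| = 49.516800
φ: minutes = (49.516800 − 49) × 60 = 31.00800
Longitude is negative → W; |value| = 59.999732
Longitude: 59° + 0.999732 × 60 = 59° 59.98392′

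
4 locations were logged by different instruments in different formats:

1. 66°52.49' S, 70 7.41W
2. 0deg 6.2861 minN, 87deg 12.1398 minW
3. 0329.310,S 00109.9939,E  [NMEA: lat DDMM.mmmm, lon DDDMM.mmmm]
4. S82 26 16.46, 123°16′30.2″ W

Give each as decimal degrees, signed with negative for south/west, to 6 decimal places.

Point 1:
  Lat: 52.49′ = 0.874833°; total 66.8748333
  hemisphere S, so the sign is −
  λ: 70 + 7.41/60 = 70.1235000
  hemisphere W, so the sign is −
Point 2:
  φ: 6.2861′ = 0.104768°; total 0.1047683
  N → positive
  λ: 12.1398′ = 0.202330°; total 87.2023300
  W → negative
Point 3:
  Lat: degrees = first 2 digits = 3, minutes = 29.31; 3 + 29.31/60 = 3.4885000
  hemisphere S, so the sign is −
  Lon: degrees = first 3 digits = 1, minutes = 9.9939; 1 + 9.9939/60 = 1.1665650
  E → positive
Point 4:
  Latitude: 26′ + 16.46″ = 26.27433′; 82 + 26.27433/60 = 82.4379056
  S → negative
  λ: 123° + 16/60 + 30.2/3600 = 123 + 0.266667 + 0.008389 = 123.2750556
  W → negative

1. -66.874833, -70.123500
2. 0.104768, -87.202330
3. -3.488500, 1.166565
4. -82.437906, -123.275056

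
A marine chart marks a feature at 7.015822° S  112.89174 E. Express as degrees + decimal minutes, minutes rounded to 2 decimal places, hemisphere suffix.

7° 0.95′ S, 112° 53.50′ E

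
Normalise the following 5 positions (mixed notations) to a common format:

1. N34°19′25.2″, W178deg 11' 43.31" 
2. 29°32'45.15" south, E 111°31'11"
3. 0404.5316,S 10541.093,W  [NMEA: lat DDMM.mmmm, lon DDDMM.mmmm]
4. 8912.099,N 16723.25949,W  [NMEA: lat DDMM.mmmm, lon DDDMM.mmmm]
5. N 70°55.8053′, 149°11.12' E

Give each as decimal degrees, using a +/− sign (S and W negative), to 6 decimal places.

1. 34.323667, -178.195364
2. -29.545875, 111.519722
3. -4.075527, -105.684883
4. 89.201650, -167.387658
5. 70.930088, 149.185333

Point 1:
  Latitude: 34 + 19/60 + 25.2/3600 = 34.3236667
  N ⇒ keep positive
  Longitude: 11′ + 43.31″ = 11.72183′; 178 + 11.72183/60 = 178.1953639
  W ⇒ negate
Point 2:
  φ: 32′ + 45.15″ = 32.75250′; 29 + 32.75250/60 = 29.5458750
  S → negative
  Lon: 111 + 31/60 + 11/3600 = 111.5197222
  E → positive
Point 3:
  Latitude: split at 2 digits → 04° and 4.5316′; 4 + 4.5316/60 = 4.0755267
  hemisphere S, so the sign is −
  λ: split at 3 digits → 105° and 41.093′; 105 + 41.093/60 = 105.6848833
  hemisphere W, so the sign is −
Point 4:
  Lat: degrees = first 2 digits = 89, minutes = 12.099; 89 + 12.099/60 = 89.2016500
  N ⇒ keep positive
  Longitude: degrees = first 3 digits = 167, minutes = 23.25949; 167 + 23.25949/60 = 167.3876582
  W → negative
Point 5:
  Lat: 55.8053′ = 0.930088°; total 70.9300883
  N → positive
  Lon: 11.12′ = 0.185333°; total 149.1853333
  E → positive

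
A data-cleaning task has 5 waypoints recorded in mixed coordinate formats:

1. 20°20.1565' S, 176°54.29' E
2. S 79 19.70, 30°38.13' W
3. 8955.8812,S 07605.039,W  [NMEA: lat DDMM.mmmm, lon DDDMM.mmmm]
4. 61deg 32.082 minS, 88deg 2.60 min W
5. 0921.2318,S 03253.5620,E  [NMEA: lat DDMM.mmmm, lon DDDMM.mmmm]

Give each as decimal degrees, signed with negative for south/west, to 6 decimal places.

Point 1:
  φ: 20.1565′ = 0.335942°; total 20.3359417
  S ⇒ negate
  Lon: 54.29′ = 0.904833°; total 176.9048333
  E → positive
Point 2:
  Lat: 19.7′ = 0.328333°; total 79.3283333
  hemisphere S, so the sign is −
  Longitude: 38.13′ = 0.635500°; total 30.6355000
  hemisphere W, so the sign is −
Point 3:
  Latitude: degrees = first 2 digits = 89, minutes = 55.8812; 89 + 55.8812/60 = 89.9313533
  hemisphere S, so the sign is −
  λ: split at 3 digits → 076° and 5.039′; 76 + 5.039/60 = 76.0839833
  W ⇒ negate
Point 4:
  φ: 32.082′ = 0.534700°; total 61.5347000
  hemisphere S, so the sign is −
  Longitude: 88 + 2.6/60 = 88.0433333
  W ⇒ negate
Point 5:
  φ: degrees = first 2 digits = 9, minutes = 21.2318; 9 + 21.2318/60 = 9.3538633
  hemisphere S, so the sign is −
  λ: split at 3 digits → 032° and 53.562′; 32 + 53.562/60 = 32.8927000
  E ⇒ keep positive

1. -20.335942, 176.904833
2. -79.328333, -30.635500
3. -89.931353, -76.083983
4. -61.534700, -88.043333
5. -9.353863, 32.892700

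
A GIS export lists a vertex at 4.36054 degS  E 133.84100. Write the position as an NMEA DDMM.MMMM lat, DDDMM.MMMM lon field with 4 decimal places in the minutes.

Latitude: minutes = (4.360540 − 4) × 60 = 21.632400
λ: fractional part 0.841000 → 50.460000 minutes

0421.6324,S / 13350.4600,E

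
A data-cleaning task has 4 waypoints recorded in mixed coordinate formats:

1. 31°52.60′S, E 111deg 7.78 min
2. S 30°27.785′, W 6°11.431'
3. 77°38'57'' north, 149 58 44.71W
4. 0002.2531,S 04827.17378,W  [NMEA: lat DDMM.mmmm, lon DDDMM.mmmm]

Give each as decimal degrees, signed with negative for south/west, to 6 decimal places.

1. -31.876667, 111.129667
2. -30.463083, -6.190517
3. 77.649167, -149.979086
4. -0.037552, -48.452896

Point 1:
  φ: 31 + 52.6/60 = 31.8766667
  hemisphere S, so the sign is −
  Longitude: 111 + 7.78/60 = 111.1296667
  E → positive
Point 2:
  φ: 30 + 27.785/60 = 30.4630833
  hemisphere S, so the sign is −
  Lon: 11.431′ = 0.190517°; total 6.1905167
  W ⇒ negate
Point 3:
  Lat: 38′ + 57″ = 38.95000′; 77 + 38.95000/60 = 77.6491667
  N ⇒ keep positive
  Lon: 58′ + 44.71″ = 58.74517′; 149 + 58.74517/60 = 149.9790861
  W → negative
Point 4:
  Lat: split at 2 digits → 00° and 2.2531′; 0 + 2.2531/60 = 0.0375517
  S → negative
  λ: split at 3 digits → 048° and 27.17378′; 48 + 27.17378/60 = 48.4528963
  W ⇒ negate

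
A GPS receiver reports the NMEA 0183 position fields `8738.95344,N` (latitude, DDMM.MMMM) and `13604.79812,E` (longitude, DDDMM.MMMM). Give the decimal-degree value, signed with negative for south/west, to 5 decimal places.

Latitude: degrees = first 2 digits = 87, minutes = 38.95344; 87 + 38.95344/60 = 87.649224
N ⇒ keep positive
λ: split at 3 digits → 136° and 4.79812′; 136 + 4.79812/60 = 136.079969
E ⇒ keep positive

87.64922, 136.07997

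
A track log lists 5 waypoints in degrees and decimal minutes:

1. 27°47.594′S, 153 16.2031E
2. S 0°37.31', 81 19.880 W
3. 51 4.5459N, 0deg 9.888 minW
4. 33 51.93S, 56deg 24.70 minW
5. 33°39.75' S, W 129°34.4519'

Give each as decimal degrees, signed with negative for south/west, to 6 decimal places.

1. -27.793233, 153.270052
2. -0.621833, -81.331333
3. 51.075765, -0.164800
4. -33.865500, -56.411667
5. -33.662500, -129.574198

Point 1:
  φ: 27 + 47.594/60 = 27.7932333
  S ⇒ negate
  λ: 16.2031′ = 0.270052°; total 153.2700517
  E ⇒ keep positive
Point 2:
  Latitude: 37.31′ = 0.621833°; total 0.6218333
  S → negative
  λ: 81 + 19.88/60 = 81.3313333
  hemisphere W, so the sign is −
Point 3:
  Latitude: 4.5459′ = 0.075765°; total 51.0757650
  N ⇒ keep positive
  Longitude: 9.888′ = 0.164800°; total 0.1648000
  hemisphere W, so the sign is −
Point 4:
  Lat: 33 + 51.93/60 = 33.8655000
  S ⇒ negate
  Lon: 56 + 24.7/60 = 56.4116667
  W ⇒ negate
Point 5:
  Latitude: 39.75′ = 0.662500°; total 33.6625000
  S ⇒ negate
  Lon: 34.4519′ = 0.574198°; total 129.5741983
  W → negative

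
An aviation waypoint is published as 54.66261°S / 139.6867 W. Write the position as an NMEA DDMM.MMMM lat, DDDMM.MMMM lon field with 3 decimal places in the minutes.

5439.757,S / 13941.202,W

Latitude: fractional part 0.662610 → 39.75660 minutes
Longitude: 139° + 0.686700 × 60 = 139° 41.20200′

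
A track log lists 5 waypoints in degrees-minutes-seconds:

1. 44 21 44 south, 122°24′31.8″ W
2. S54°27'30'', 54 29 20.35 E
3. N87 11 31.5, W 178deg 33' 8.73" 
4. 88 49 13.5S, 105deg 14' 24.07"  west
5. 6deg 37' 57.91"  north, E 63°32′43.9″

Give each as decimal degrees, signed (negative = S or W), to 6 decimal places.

1. -44.362222, -122.408833
2. -54.458333, 54.488986
3. 87.192083, -178.552425
4. -88.820417, -105.240019
5. 6.632753, 63.545528

Point 1:
  φ: 44° + 21/60 + 44/3600 = 44 + 0.350000 + 0.012222 = 44.3622222
  S → negative
  Lon: 122 + 24/60 + 31.8/3600 = 122.4088333
  W ⇒ negate
Point 2:
  Latitude: 54 + 27/60 + 30/3600 = 54.4583333
  hemisphere S, so the sign is −
  λ: 54 + 29/60 + 20.35/3600 = 54.4889861
  E → positive
Point 3:
  φ: 87 + 11/60 + 31.5/3600 = 87.1920833
  N → positive
  λ: 178 + 33/60 + 8.73/3600 = 178.5524250
  hemisphere W, so the sign is −
Point 4:
  Lat: 49′ + 13.5″ = 49.22500′; 88 + 49.22500/60 = 88.8204167
  S → negative
  Lon: 105 + 14/60 + 24.07/3600 = 105.2400194
  hemisphere W, so the sign is −
Point 5:
  φ: 37′ + 57.91″ = 37.96517′; 6 + 37.96517/60 = 6.6327528
  N → positive
  Longitude: 63 + 32/60 + 43.9/3600 = 63.5455278
  E ⇒ keep positive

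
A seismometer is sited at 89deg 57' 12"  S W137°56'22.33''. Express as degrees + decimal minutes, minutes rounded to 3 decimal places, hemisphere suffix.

89° 57.200′ S, 137° 56.372′ W

Lat: 57 + 12/60 = 57.20000′
Longitude: 56 + 22.33/60 = 56.37217′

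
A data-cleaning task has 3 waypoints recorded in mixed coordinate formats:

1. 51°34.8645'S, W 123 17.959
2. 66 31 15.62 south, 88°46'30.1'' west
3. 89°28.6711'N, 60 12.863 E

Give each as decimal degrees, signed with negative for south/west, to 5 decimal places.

1. -51.58108, -123.29932
2. -66.52101, -88.77503
3. 89.47785, 60.21438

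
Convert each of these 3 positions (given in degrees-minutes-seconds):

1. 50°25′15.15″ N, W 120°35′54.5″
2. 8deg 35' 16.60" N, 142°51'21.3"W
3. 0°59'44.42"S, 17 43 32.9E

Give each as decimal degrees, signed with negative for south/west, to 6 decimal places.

1. 50.420875, -120.598472
2. 8.587944, -142.855917
3. -0.995672, 17.725806

Point 1:
  φ: 50 + 25/60 + 15.15/3600 = 50.4208750
  N ⇒ keep positive
  Lon: 35′ + 54.5″ = 35.90833′; 120 + 35.90833/60 = 120.5984722
  W ⇒ negate
Point 2:
  Lat: 35′ + 16.6″ = 35.27667′; 8 + 35.27667/60 = 8.5879444
  N ⇒ keep positive
  Lon: 142° + 51/60 + 21.3/3600 = 142 + 0.850000 + 0.005917 = 142.8559167
  W ⇒ negate
Point 3:
  Lat: 0 + 59/60 + 44.42/3600 = 0.9956722
  hemisphere S, so the sign is −
  Longitude: 43′ + 32.9″ = 43.54833′; 17 + 43.54833/60 = 17.7258056
  E ⇒ keep positive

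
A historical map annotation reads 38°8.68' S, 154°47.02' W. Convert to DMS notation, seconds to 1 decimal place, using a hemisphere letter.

φ: 8.68000′ → 8′ and 0.68000 × 60 = 40.800″
Lon: 47.02000′ → 47′ and 0.02000 × 60 = 1.200″

38°08′40.8″ S, 154°47′1.2″ W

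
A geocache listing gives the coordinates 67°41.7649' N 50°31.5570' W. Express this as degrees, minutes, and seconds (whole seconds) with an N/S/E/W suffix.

67°41′46″ N, 50°31′33″ W

φ: fractional minutes 0.76490 × 60 = 45.89″
Longitude: 31.55700′ → 31′ and 0.55700 × 60 = 33.42″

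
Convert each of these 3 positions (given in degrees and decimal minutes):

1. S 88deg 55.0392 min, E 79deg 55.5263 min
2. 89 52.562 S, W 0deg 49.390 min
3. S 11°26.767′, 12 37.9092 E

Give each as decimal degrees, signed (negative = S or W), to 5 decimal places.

1. -88.91732, 79.92544
2. -89.87603, -0.82317
3. -11.44612, 12.63182

Point 1:
  Lat: 88 + 55.0392/60 = 88.917320
  S → negative
  λ: 55.5263′ = 0.925438°; total 79.925438
  E ⇒ keep positive
Point 2:
  φ: 89 + 52.562/60 = 89.876033
  S ⇒ negate
  Lon: 49.39′ = 0.823167°; total 0.823167
  hemisphere W, so the sign is −
Point 3:
  φ: 11 + 26.767/60 = 11.446117
  S → negative
  Longitude: 37.9092′ = 0.631820°; total 12.631820
  E ⇒ keep positive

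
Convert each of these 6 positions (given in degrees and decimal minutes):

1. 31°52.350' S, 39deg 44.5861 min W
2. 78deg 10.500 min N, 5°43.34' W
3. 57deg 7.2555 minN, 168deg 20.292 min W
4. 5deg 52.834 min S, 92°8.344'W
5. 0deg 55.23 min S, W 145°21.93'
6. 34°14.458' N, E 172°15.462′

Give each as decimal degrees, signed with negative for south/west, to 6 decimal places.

1. -31.872500, -39.743102
2. 78.175000, -5.722333
3. 57.120925, -168.338200
4. -5.880567, -92.139067
5. -0.920500, -145.365500
6. 34.240967, 172.257700

Point 1:
  Latitude: 31 + 52.35/60 = 31.8725000
  S → negative
  λ: 39 + 44.5861/60 = 39.7431017
  W ⇒ negate
Point 2:
  Lat: 78 + 10.5/60 = 78.1750000
  N ⇒ keep positive
  Lon: 5 + 43.34/60 = 5.7223333
  hemisphere W, so the sign is −
Point 3:
  Lat: 7.2555′ = 0.120925°; total 57.1209250
  N ⇒ keep positive
  Longitude: 168 + 20.292/60 = 168.3382000
  hemisphere W, so the sign is −
Point 4:
  φ: 5 + 52.834/60 = 5.8805667
  S → negative
  Longitude: 92 + 8.344/60 = 92.1390667
  W ⇒ negate
Point 5:
  Latitude: 55.23′ = 0.920500°; total 0.9205000
  S ⇒ negate
  Longitude: 145 + 21.93/60 = 145.3655000
  W → negative
Point 6:
  Lat: 34 + 14.458/60 = 34.2409667
  N ⇒ keep positive
  λ: 172 + 15.462/60 = 172.2577000
  E → positive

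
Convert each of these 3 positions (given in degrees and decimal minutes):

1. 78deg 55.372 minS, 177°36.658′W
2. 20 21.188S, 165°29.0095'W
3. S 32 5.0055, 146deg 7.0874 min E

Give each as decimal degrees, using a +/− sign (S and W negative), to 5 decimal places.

1. -78.92287, -177.61097
2. -20.35313, -165.48349
3. -32.08343, 146.11812

Point 1:
  Lat: 78 + 55.372/60 = 78.922867
  S ⇒ negate
  Lon: 177 + 36.658/60 = 177.610967
  W → negative
Point 2:
  Lat: 21.188′ = 0.353133°; total 20.353133
  hemisphere S, so the sign is −
  Lon: 165 + 29.0095/60 = 165.483492
  hemisphere W, so the sign is −
Point 3:
  φ: 5.0055′ = 0.083425°; total 32.083425
  S → negative
  Longitude: 7.0874′ = 0.118123°; total 146.118123
  E ⇒ keep positive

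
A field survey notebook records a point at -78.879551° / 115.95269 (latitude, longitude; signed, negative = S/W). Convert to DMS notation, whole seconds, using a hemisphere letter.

78°52′46″ S, 115°57′10″ E

Latitude is negative → S; |value| = 78.879551
Lat: 0.879551 × 60 = 52.77306′ → 52′, remainder × 60 = 46.38″
Longitude: 0.952690 × 60 = 57.16140′ → 57′, remainder × 60 = 9.68″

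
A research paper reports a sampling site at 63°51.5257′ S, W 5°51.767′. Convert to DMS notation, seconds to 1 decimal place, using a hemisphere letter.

63°51′31.5″ S, 5°51′46.0″ W

Latitude: 51.52570′ → 51′ and 0.52570 × 60 = 31.542″
Longitude: 51.76700′ → 51′ and 0.76700 × 60 = 46.020″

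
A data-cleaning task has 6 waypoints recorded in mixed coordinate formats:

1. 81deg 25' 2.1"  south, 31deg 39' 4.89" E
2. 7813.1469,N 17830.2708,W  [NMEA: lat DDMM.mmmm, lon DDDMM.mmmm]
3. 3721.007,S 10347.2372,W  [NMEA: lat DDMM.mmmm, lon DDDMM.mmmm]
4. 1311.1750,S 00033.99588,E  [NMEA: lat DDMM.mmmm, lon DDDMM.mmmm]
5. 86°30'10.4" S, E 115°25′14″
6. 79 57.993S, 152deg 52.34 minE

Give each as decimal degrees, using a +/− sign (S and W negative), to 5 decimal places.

1. -81.41725, 31.65136
2. 78.21912, -178.50451
3. -37.35012, -103.78729
4. -13.18625, 0.56660
5. -86.50289, 115.42056
6. -79.96655, 152.87233

Point 1:
  Lat: 81° + 25/60 + 2.1/3600 = 81 + 0.416667 + 0.000583 = 81.417250
  S ⇒ negate
  λ: 31° + 39/60 + 4.89/3600 = 31 + 0.650000 + 0.001358 = 31.651358
  E → positive
Point 2:
  Lat: split at 2 digits → 78° and 13.1469′; 78 + 13.1469/60 = 78.219115
  N → positive
  λ: degrees = first 3 digits = 178, minutes = 30.2708; 178 + 30.2708/60 = 178.504513
  W → negative
Point 3:
  φ: split at 2 digits → 37° and 21.007′; 37 + 21.007/60 = 37.350117
  S ⇒ negate
  λ: degrees = first 3 digits = 103, minutes = 47.2372; 103 + 47.2372/60 = 103.787287
  W → negative
Point 4:
  Latitude: degrees = first 2 digits = 13, minutes = 11.175; 13 + 11.175/60 = 13.186250
  hemisphere S, so the sign is −
  Lon: degrees = first 3 digits = 0, minutes = 33.99588; 0 + 33.99588/60 = 0.566598
  E ⇒ keep positive
Point 5:
  Latitude: 30′ + 10.4″ = 30.17333′; 86 + 30.17333/60 = 86.502889
  S ⇒ negate
  Longitude: 115° + 25/60 + 14/3600 = 115 + 0.416667 + 0.003889 = 115.420556
  E → positive
Point 6:
  Lat: 57.993′ = 0.966550°; total 79.966550
  S → negative
  λ: 152 + 52.34/60 = 152.872333
  E ⇒ keep positive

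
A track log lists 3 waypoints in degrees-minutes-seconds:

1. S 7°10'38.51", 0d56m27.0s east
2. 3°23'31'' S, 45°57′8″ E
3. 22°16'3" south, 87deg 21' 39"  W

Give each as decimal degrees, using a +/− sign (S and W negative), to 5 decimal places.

1. -7.17736, 0.94083
2. -3.39194, 45.95222
3. -22.26750, -87.36083

Point 1:
  Lat: 10′ + 38.51″ = 10.64183′; 7 + 10.64183/60 = 7.177364
  S ⇒ negate
  Longitude: 56′ + 27″ = 56.45000′; 0 + 56.45000/60 = 0.940833
  E → positive
Point 2:
  φ: 3° + 23/60 + 31/3600 = 3 + 0.383333 + 0.008611 = 3.391944
  hemisphere S, so the sign is −
  Longitude: 45 + 57/60 + 8/3600 = 45.952222
  E ⇒ keep positive
Point 3:
  Latitude: 16′ + 3″ = 16.05000′; 22 + 16.05000/60 = 22.267500
  S → negative
  λ: 21′ + 39″ = 21.65000′; 87 + 21.65000/60 = 87.360833
  W ⇒ negate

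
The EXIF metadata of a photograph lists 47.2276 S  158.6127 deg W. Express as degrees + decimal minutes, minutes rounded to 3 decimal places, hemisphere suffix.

Latitude: minutes = (47.227600 − 47) × 60 = 13.65600
λ: minutes = (158.612700 − 158) × 60 = 36.76200

47° 13.656′ S, 158° 36.762′ W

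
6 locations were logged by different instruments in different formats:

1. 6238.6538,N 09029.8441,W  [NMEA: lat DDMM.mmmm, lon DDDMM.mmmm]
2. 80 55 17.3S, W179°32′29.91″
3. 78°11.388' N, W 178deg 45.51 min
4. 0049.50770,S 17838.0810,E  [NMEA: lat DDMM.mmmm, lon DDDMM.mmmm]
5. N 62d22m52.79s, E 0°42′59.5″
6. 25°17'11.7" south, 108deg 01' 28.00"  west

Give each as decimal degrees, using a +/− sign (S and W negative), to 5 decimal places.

1. 62.64423, -90.49740
2. -80.92147, -179.54164
3. 78.18980, -178.75850
4. -0.82513, 178.63468
5. 62.38133, 0.71653
6. -25.28658, -108.02444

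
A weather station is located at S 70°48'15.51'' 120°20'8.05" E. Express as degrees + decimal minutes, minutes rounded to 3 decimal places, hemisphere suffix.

70° 48.259′ S, 120° 20.134′ E

Latitude: seconds/60 = 0.25850; minutes = 48 + 0.25850 = 48.25850
Longitude: 20 + 8.05/60 = 20.13417′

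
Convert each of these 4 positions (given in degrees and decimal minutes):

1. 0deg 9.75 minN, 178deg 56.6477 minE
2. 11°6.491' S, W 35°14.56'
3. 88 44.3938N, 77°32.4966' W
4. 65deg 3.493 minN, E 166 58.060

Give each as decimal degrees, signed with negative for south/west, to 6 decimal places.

1. 0.162500, 178.944128
2. -11.108183, -35.242667
3. 88.739897, -77.541610
4. 65.058217, 166.967667

Point 1:
  φ: 0 + 9.75/60 = 0.1625000
  N ⇒ keep positive
  Longitude: 178 + 56.6477/60 = 178.9441283
  E ⇒ keep positive
Point 2:
  Lat: 11 + 6.491/60 = 11.1081833
  hemisphere S, so the sign is −
  Lon: 35 + 14.56/60 = 35.2426667
  hemisphere W, so the sign is −
Point 3:
  Latitude: 88 + 44.3938/60 = 88.7398967
  N → positive
  Lon: 77 + 32.4966/60 = 77.5416100
  hemisphere W, so the sign is −
Point 4:
  Lat: 65 + 3.493/60 = 65.0582167
  N ⇒ keep positive
  Lon: 166 + 58.06/60 = 166.9676667
  E → positive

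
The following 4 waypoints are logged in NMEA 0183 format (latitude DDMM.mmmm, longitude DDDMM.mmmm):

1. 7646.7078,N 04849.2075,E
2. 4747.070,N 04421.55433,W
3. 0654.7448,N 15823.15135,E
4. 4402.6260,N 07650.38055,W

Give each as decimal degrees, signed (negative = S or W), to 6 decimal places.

Point 1:
  Latitude: split at 2 digits → 76° and 46.7078′; 76 + 46.7078/60 = 76.7784633
  N ⇒ keep positive
  Lon: degrees = first 3 digits = 48, minutes = 49.2075; 48 + 49.2075/60 = 48.8201250
  E ⇒ keep positive
Point 2:
  Latitude: degrees = first 2 digits = 47, minutes = 47.07; 47 + 47.07/60 = 47.7845000
  N → positive
  Longitude: degrees = first 3 digits = 44, minutes = 21.55433; 44 + 21.55433/60 = 44.3592388
  W → negative
Point 3:
  Lat: split at 2 digits → 06° and 54.7448′; 6 + 54.7448/60 = 6.9124133
  N → positive
  λ: degrees = first 3 digits = 158, minutes = 23.15135; 158 + 23.15135/60 = 158.3858558
  E ⇒ keep positive
Point 4:
  Lat: degrees = first 2 digits = 44, minutes = 2.626; 44 + 2.626/60 = 44.0437667
  N → positive
  Lon: degrees = first 3 digits = 76, minutes = 50.38055; 76 + 50.38055/60 = 76.8396758
  W ⇒ negate

1. 76.778463, 48.820125
2. 47.784500, -44.359239
3. 6.912413, 158.385856
4. 44.043767, -76.839676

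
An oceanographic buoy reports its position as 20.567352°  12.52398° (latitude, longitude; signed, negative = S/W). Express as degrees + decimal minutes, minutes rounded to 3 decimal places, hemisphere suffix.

20° 34.041′ N, 12° 31.439′ E

Lat: minutes = (20.567352 − 20) × 60 = 34.04112
Lon: 12° + 0.523980 × 60 = 12° 31.43880′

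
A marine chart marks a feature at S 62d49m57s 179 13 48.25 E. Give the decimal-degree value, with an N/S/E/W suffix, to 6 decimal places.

Latitude: 62° + 49/60 + 57/3600 = 62 + 0.816667 + 0.015833 = 62.8325000
Lon: 179 + 13/60 + 48.25/3600 = 179.2300694

62.832500° S, 179.230069° E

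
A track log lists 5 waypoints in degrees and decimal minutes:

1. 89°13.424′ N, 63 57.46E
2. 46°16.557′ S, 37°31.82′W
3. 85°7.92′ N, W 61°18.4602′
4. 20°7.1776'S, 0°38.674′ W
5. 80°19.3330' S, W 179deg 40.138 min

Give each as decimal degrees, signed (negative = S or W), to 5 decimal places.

1. 89.22373, 63.95767
2. -46.27595, -37.53033
3. 85.13200, -61.30767
4. -20.11963, -0.64457
5. -80.32222, -179.66897

Point 1:
  Latitude: 89 + 13.424/60 = 89.223733
  N → positive
  Lon: 63 + 57.46/60 = 63.957667
  E ⇒ keep positive
Point 2:
  Lat: 16.557′ = 0.275950°; total 46.275950
  S → negative
  Lon: 37 + 31.82/60 = 37.530333
  W ⇒ negate
Point 3:
  Lat: 85 + 7.92/60 = 85.132000
  N ⇒ keep positive
  Longitude: 61 + 18.4602/60 = 61.307670
  W → negative
Point 4:
  Lat: 20 + 7.1776/60 = 20.119627
  S ⇒ negate
  Lon: 0 + 38.674/60 = 0.644567
  hemisphere W, so the sign is −
Point 5:
  Latitude: 80 + 19.333/60 = 80.322217
  hemisphere S, so the sign is −
  λ: 179 + 40.138/60 = 179.668967
  hemisphere W, so the sign is −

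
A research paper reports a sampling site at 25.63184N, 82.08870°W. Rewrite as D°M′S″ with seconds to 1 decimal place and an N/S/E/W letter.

Latitude: 0.631840 × 60 = 37.91040′ → 37′, remainder × 60 = 54.624″
Longitude: whole degrees 82; 5.32200′ → 5′ and 19.320″

25°37′54.6″ N, 82°05′19.3″ W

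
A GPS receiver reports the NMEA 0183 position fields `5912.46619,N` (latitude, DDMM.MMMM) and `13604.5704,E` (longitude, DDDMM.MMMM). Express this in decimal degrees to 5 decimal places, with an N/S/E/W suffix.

Latitude: split at 2 digits → 59° and 12.46619′; 59 + 12.46619/60 = 59.207770
λ: degrees = first 3 digits = 136, minutes = 4.5704; 136 + 4.5704/60 = 136.076173

59.20777° N, 136.07617° E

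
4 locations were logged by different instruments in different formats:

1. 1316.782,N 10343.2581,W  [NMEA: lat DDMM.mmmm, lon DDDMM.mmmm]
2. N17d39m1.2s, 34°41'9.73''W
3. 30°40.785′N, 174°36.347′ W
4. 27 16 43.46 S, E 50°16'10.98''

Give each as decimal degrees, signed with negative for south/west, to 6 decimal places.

1. 13.279700, -103.720968
2. 17.650333, -34.686036
3. 30.679750, -174.605783
4. -27.278739, 50.269717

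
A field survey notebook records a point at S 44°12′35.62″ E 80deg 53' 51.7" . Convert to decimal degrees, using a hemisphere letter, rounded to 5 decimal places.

44.20989° S, 80.89769° E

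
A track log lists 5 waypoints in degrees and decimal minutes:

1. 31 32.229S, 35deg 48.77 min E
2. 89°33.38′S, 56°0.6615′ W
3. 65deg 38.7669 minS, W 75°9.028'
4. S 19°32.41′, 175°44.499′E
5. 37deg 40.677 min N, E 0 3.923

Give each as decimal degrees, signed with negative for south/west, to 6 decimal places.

1. -31.537150, 35.812833
2. -89.556333, -56.011025
3. -65.646115, -75.150467
4. -19.540167, 175.741650
5. 37.677950, 0.065383

Point 1:
  Latitude: 32.229′ = 0.537150°; total 31.5371500
  hemisphere S, so the sign is −
  Lon: 35 + 48.77/60 = 35.8128333
  E → positive
Point 2:
  Latitude: 33.38′ = 0.556333°; total 89.5563333
  S ⇒ negate
  Lon: 0.6615′ = 0.011025°; total 56.0110250
  W ⇒ negate
Point 3:
  Lat: 38.7669′ = 0.646115°; total 65.6461150
  hemisphere S, so the sign is −
  λ: 75 + 9.028/60 = 75.1504667
  W ⇒ negate
Point 4:
  φ: 19 + 32.41/60 = 19.5401667
  S → negative
  Longitude: 175 + 44.499/60 = 175.7416500
  E ⇒ keep positive
Point 5:
  φ: 37 + 40.677/60 = 37.6779500
  N ⇒ keep positive
  Lon: 0 + 3.923/60 = 0.0653833
  E ⇒ keep positive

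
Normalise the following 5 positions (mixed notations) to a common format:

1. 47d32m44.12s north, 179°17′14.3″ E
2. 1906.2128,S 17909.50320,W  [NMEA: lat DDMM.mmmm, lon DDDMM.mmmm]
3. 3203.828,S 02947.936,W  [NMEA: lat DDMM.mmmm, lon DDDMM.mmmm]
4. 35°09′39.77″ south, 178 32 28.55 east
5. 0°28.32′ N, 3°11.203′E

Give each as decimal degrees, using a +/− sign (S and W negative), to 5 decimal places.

1. 47.54559, 179.28731
2. -19.10355, -179.15839
3. -32.06380, -29.79893
4. -35.16105, 178.54126
5. 0.47200, 3.18672

Point 1:
  φ: 47° + 32/60 + 44.12/3600 = 47 + 0.533333 + 0.012256 = 47.545589
  N → positive
  Longitude: 179° + 17/60 + 14.3/3600 = 179 + 0.283333 + 0.003972 = 179.287306
  E → positive
Point 2:
  Lat: degrees = first 2 digits = 19, minutes = 6.2128; 19 + 6.2128/60 = 19.103547
  S → negative
  Lon: degrees = first 3 digits = 179, minutes = 9.5032; 179 + 9.5032/60 = 179.158387
  hemisphere W, so the sign is −
Point 3:
  Lat: degrees = first 2 digits = 32, minutes = 3.828; 32 + 3.828/60 = 32.063800
  hemisphere S, so the sign is −
  Lon: split at 3 digits → 029° and 47.936′; 29 + 47.936/60 = 29.798933
  hemisphere W, so the sign is −
Point 4:
  Latitude: 9′ + 39.77″ = 9.66283′; 35 + 9.66283/60 = 35.161047
  hemisphere S, so the sign is −
  Lon: 32′ + 28.55″ = 32.47583′; 178 + 32.47583/60 = 178.541264
  E → positive
Point 5:
  φ: 0 + 28.32/60 = 0.472000
  N → positive
  λ: 11.203′ = 0.186717°; total 3.186717
  E ⇒ keep positive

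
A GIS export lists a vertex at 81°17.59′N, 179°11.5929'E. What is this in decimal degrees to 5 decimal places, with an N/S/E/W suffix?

Latitude: 81 + 17.59/60 = 81.293167
Lon: 179 + 11.5929/60 = 179.193215

81.29317° N, 179.19322° E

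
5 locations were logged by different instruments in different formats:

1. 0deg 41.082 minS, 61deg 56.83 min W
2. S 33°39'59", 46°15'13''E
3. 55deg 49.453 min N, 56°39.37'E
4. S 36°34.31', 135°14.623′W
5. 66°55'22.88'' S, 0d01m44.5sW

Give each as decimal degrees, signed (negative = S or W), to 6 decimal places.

Point 1:
  Lat: 41.082′ = 0.684700°; total 0.6847000
  S → negative
  Lon: 56.83′ = 0.947167°; total 61.9471667
  W ⇒ negate
Point 2:
  Latitude: 33 + 39/60 + 59/3600 = 33.6663889
  S → negative
  Lon: 46 + 15/60 + 13/3600 = 46.2536111
  E ⇒ keep positive
Point 3:
  φ: 49.453′ = 0.824217°; total 55.8242167
  N → positive
  λ: 39.37′ = 0.656167°; total 56.6561667
  E ⇒ keep positive
Point 4:
  Latitude: 36 + 34.31/60 = 36.5718333
  S ⇒ negate
  Lon: 14.623′ = 0.243717°; total 135.2437167
  hemisphere W, so the sign is −
Point 5:
  Latitude: 66° + 55/60 + 22.88/3600 = 66 + 0.916667 + 0.006356 = 66.9230222
  hemisphere S, so the sign is −
  λ: 1′ + 44.5″ = 1.74167′; 0 + 1.74167/60 = 0.0290278
  hemisphere W, so the sign is −

1. -0.684700, -61.947167
2. -33.666389, 46.253611
3. 55.824217, 56.656167
4. -36.571833, -135.243717
5. -66.923022, -0.029028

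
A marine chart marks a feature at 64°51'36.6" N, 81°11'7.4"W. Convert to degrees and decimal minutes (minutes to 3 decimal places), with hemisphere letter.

φ: seconds/60 = 0.61000; minutes = 51 + 0.61000 = 51.61000
λ: seconds/60 = 0.12333; minutes = 11 + 0.12333 = 11.12333

64° 51.610′ N, 81° 11.123′ W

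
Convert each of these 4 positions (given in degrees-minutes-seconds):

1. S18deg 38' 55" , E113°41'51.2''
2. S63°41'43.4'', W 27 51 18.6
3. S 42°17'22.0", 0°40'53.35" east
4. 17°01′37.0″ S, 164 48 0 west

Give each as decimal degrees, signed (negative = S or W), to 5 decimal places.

1. -18.64861, 113.69756
2. -63.69539, -27.85517
3. -42.28944, 0.68149
4. -17.02694, -164.80000

Point 1:
  Lat: 18° + 38/60 + 55/3600 = 18 + 0.633333 + 0.015278 = 18.648611
  S ⇒ negate
  Longitude: 113° + 41/60 + 51.2/3600 = 113 + 0.683333 + 0.014222 = 113.697556
  E ⇒ keep positive
Point 2:
  Latitude: 63 + 41/60 + 43.4/3600 = 63.695389
  S → negative
  Lon: 27° + 51/60 + 18.6/3600 = 27 + 0.850000 + 0.005167 = 27.855167
  W ⇒ negate
Point 3:
  Lat: 42° + 17/60 + 22/3600 = 42 + 0.283333 + 0.006111 = 42.289444
  hemisphere S, so the sign is −
  Longitude: 40′ + 53.35″ = 40.88917′; 0 + 40.88917/60 = 0.681486
  E → positive
Point 4:
  Latitude: 17 + 1/60 + 37/3600 = 17.026944
  S → negative
  λ: 164 + 48/60 + 0/3600 = 164.800000
  W → negative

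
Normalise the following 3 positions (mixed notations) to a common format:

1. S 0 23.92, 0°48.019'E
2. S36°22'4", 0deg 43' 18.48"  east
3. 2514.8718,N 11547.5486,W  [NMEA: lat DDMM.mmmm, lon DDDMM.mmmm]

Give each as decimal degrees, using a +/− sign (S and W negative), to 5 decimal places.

1. -0.39867, 0.80032
2. -36.36778, 0.72180
3. 25.24786, -115.79248

Point 1:
  Lat: 23.92′ = 0.398667°; total 0.398667
  hemisphere S, so the sign is −
  Longitude: 0 + 48.019/60 = 0.800317
  E → positive
Point 2:
  Lat: 36° + 22/60 + 4/3600 = 36 + 0.366667 + 0.001111 = 36.367778
  S ⇒ negate
  Longitude: 0 + 43/60 + 18.48/3600 = 0.721800
  E ⇒ keep positive
Point 3:
  Lat: degrees = first 2 digits = 25, minutes = 14.8718; 25 + 14.8718/60 = 25.247863
  N ⇒ keep positive
  Lon: split at 3 digits → 115° and 47.5486′; 115 + 47.5486/60 = 115.792477
  W → negative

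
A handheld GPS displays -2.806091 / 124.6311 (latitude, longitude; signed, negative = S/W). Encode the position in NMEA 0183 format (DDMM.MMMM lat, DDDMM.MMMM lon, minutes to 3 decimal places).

Latitude is negative → S; |value| = 2.806091
Lat: minutes = (2.806091 − 2) × 60 = 48.36546
Lon: fractional part 0.631100 → 37.86600 minutes

0248.365,S / 12437.866,E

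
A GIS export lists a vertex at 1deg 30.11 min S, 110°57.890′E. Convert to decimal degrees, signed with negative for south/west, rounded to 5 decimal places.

-1.50183, 110.96483

Latitude: 1 + 30.11/60 = 1.501833
hemisphere S, so the sign is −
λ: 57.89′ = 0.964833°; total 110.964833
E ⇒ keep positive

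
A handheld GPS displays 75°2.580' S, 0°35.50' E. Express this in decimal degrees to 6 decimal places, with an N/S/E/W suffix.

75.043000° S, 0.591667° E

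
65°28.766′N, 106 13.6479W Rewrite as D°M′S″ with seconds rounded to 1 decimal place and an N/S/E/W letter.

Latitude: fractional minutes 0.76600 × 60 = 45.960″
Longitude: 13.64790′ → 13′ and 0.64790 × 60 = 38.874″

65°28′46.0″ N, 106°13′38.9″ W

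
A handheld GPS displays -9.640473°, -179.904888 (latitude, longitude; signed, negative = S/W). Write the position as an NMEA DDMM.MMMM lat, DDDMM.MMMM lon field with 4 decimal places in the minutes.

0938.4284,S / 17954.2933,W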